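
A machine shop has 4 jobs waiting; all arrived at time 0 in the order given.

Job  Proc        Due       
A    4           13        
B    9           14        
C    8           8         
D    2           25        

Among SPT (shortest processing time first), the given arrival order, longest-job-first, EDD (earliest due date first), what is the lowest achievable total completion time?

45

SPT (increasing processing time): D A C B.
D: 0→2
A: 2→6
C: 6→14
B: 14→23
Sum = 2+6+14+23 = 45.
FIFO (arrival order): A B C D.
A: 0→4
B: 4→13
C: 13→21
D: 21→23
Sum = 4+13+21+23 = 61.
LPT (decreasing processing time): B C A D.
B: 0→9
C: 9→17
A: 17→21
D: 21→23
Sum = 9+17+21+23 = 70.
EDD (increasing due date): C A B D.
C: 0→8
A: 8→12
B: 12→21
D: 21→23
Sum = 8+12+21+23 = 64.
SPT 45, FIFO 61, LPT 70, EDD 64 → minimum 45.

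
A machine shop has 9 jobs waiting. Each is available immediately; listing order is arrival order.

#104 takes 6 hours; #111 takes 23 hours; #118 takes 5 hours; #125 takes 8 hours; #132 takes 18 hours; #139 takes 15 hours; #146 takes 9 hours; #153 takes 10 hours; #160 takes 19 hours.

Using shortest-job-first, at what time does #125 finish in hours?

SPT (increasing processing time): #118 #104 #125 #146 #153 #139 #132 #160 #111.
#118: 0→5
#104: 5→11
#125: 11→19

19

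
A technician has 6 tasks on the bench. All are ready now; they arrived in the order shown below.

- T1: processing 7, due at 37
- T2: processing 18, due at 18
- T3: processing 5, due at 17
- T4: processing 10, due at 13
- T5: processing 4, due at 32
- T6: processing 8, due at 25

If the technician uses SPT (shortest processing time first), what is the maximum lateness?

34

SPT (increasing processing time): T5 T3 T1 T6 T4 T2.
T5: 0→4, due 32, lateness -28
T3: 4→9, due 17, lateness -8
T1: 9→16, due 37, lateness -21
T6: 16→24, due 25, lateness -1
T4: 24→34, due 13, lateness 21
T2: 34→52, due 18, lateness 34
Maximum = 34.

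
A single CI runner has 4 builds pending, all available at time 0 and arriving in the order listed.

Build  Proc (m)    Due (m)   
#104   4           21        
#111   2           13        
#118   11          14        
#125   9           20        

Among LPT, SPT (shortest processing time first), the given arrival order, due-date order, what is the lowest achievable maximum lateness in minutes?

5

LPT (decreasing processing time): #118 #125 #104 #111.
#118: 0→11, due 14, lateness -3
#125: 11→20, due 20, lateness 0
#104: 20→24, due 21, lateness 3
#111: 24→26, due 13, lateness 13
Maximum = 13.
SPT (increasing processing time): #111 #104 #125 #118.
#111: 0→2, due 13, lateness -11
#104: 2→6, due 21, lateness -15
#125: 6→15, due 20, lateness -5
#118: 15→26, due 14, lateness 12
Maximum = 12.
FIFO (arrival order): #104 #111 #118 #125.
#104: 0→4, due 21, lateness -17
#111: 4→6, due 13, lateness -7
#118: 6→17, due 14, lateness 3
#125: 17→26, due 20, lateness 6
Maximum = 6.
EDD (increasing due date): #111 #118 #125 #104.
#111: 0→2, due 13, lateness -11
#118: 2→13, due 14, lateness -1
#125: 13→22, due 20, lateness 2
#104: 22→26, due 21, lateness 5
Maximum = 5.
LPT 13, SPT 12, FIFO 6, EDD 5 → minimum 5.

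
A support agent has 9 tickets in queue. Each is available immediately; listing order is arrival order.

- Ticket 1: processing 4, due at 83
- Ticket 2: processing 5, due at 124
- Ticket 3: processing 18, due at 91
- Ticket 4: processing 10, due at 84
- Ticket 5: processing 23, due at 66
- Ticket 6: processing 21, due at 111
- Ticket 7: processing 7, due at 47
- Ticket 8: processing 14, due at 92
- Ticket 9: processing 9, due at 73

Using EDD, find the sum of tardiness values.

0

EDD (increasing due date): Ticket 7 Ticket 5 Ticket 9 Ticket 1 Ticket 4 Ticket 3 Ticket 8 Ticket 6 Ticket 2.
Ticket 7: 0→7, due 47, tardiness 0
Ticket 5: 7→30, due 66, tardiness 0
Ticket 9: 30→39, due 73, tardiness 0
Ticket 1: 39→43, due 83, tardiness 0
Ticket 4: 43→53, due 84, tardiness 0
Ticket 3: 53→71, due 91, tardiness 0
Ticket 8: 71→85, due 92, tardiness 0
Ticket 6: 85→106, due 111, tardiness 0
Ticket 2: 106→111, due 124, tardiness 0
Sum = 0+0+0+0+0+0+0+0+0 = 0.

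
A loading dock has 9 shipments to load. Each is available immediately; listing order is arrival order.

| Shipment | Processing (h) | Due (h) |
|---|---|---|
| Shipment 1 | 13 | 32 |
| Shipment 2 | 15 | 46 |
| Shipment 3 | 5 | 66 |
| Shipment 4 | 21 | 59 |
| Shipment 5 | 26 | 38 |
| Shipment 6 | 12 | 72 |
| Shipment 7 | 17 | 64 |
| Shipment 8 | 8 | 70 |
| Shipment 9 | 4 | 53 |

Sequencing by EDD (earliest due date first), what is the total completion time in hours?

EDD (increasing due date): Shipment 1 Shipment 5 Shipment 2 Shipment 9 Shipment 4 Shipment 7 Shipment 3 Shipment 8 Shipment 6.
Shipment 1: 0→13
Shipment 5: 13→39
Shipment 2: 39→54
Shipment 9: 54→58
Shipment 4: 58→79
Shipment 7: 79→96
Shipment 3: 96→101
Shipment 8: 101→109
Shipment 6: 109→121
Sum = 13+39+54+58+79+96+101+109+121 = 670.

670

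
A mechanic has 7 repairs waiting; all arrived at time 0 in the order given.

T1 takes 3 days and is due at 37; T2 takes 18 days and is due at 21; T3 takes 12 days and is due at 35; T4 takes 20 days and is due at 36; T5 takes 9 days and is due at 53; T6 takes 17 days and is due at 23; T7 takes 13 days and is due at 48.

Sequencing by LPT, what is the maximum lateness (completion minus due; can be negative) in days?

55

LPT (decreasing processing time): T4 T2 T6 T7 T3 T5 T1.
T4: 0→20, due 36, lateness -16
T2: 20→38, due 21, lateness 17
T6: 38→55, due 23, lateness 32
T7: 55→68, due 48, lateness 20
T3: 68→80, due 35, lateness 45
T5: 80→89, due 53, lateness 36
T1: 89→92, due 37, lateness 55
Maximum = 55.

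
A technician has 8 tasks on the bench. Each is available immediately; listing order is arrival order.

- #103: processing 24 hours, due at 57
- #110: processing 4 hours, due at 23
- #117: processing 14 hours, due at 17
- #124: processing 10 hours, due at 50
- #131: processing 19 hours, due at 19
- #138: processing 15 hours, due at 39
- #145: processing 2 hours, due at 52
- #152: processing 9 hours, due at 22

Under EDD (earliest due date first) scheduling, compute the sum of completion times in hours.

437

EDD (increasing due date): #117 #131 #152 #110 #138 #124 #145 #103.
#117: 0→14
#131: 14→33
#152: 33→42
#110: 42→46
#138: 46→61
#124: 61→71
#145: 71→73
#103: 73→97
Sum = 14+33+42+46+61+71+73+97 = 437.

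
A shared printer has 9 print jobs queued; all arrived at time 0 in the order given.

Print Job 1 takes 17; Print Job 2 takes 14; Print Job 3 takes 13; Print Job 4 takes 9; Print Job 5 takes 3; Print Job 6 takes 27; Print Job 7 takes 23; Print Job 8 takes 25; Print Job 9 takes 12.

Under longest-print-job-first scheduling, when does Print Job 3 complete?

LPT (decreasing processing time): Print Job 6 Print Job 8 Print Job 7 Print Job 1 Print Job 2 Print Job 3 Print Job 9 Print Job 4 Print Job 5.
Print Job 6: 0→27
Print Job 8: 27→52
Print Job 7: 52→75
Print Job 1: 75→92
Print Job 2: 92→106
Print Job 3: 106→119

119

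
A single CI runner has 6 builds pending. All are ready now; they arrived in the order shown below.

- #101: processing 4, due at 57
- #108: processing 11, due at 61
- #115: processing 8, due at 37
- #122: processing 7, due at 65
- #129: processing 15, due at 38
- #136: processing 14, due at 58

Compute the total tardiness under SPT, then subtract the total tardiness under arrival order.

13

SPT (increasing processing time): #101 #122 #115 #108 #136 #129.
#101: 0→4, due 57, tardiness 0
#122: 4→11, due 65, tardiness 0
#115: 11→19, due 37, tardiness 0
#108: 19→30, due 61, tardiness 0
#136: 30→44, due 58, tardiness 0
#129: 44→59, due 38, tardiness 21
Sum = 0+0+0+0+0+21 = 21.
FIFO (arrival order): #101 #108 #115 #122 #129 #136.
#101: 0→4, due 57, tardiness 0
#108: 4→15, due 61, tardiness 0
#115: 15→23, due 37, tardiness 0
#122: 23→30, due 65, tardiness 0
#129: 30→45, due 38, tardiness 7
#136: 45→59, due 58, tardiness 1
Sum = 0+0+0+0+7+1 = 8.
Difference = 21 − 8 = 13.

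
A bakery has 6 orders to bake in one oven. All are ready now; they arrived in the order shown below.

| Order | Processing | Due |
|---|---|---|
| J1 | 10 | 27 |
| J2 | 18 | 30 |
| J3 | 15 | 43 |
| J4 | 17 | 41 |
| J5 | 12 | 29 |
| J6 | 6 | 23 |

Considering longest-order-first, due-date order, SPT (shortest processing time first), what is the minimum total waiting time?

153

LPT (decreasing processing time): J2 J4 J3 J5 J1 J6.
J2: waits 0, runs 0→18
J4: waits 18, runs 18→35
J3: waits 35, runs 35→50
J5: waits 50, runs 50→62
J1: waits 62, runs 62→72
J6: waits 72, runs 72→78
Sum = 0+18+35+50+62+72 = 237.
EDD (increasing due date): J6 J1 J5 J2 J4 J3.
J6: waits 0, runs 0→6
J1: waits 6, runs 6→16
J5: waits 16, runs 16→28
J2: waits 28, runs 28→46
J4: waits 46, runs 46→63
J3: waits 63, runs 63→78
Sum = 0+6+16+28+46+63 = 159.
SPT (increasing processing time): J6 J1 J5 J3 J4 J2.
J6: waits 0, runs 0→6
J1: waits 6, runs 6→16
J5: waits 16, runs 16→28
J3: waits 28, runs 28→43
J4: waits 43, runs 43→60
J2: waits 60, runs 60→78
Sum = 0+6+16+28+43+60 = 153.
LPT 237, EDD 159, SPT 153 → minimum 153.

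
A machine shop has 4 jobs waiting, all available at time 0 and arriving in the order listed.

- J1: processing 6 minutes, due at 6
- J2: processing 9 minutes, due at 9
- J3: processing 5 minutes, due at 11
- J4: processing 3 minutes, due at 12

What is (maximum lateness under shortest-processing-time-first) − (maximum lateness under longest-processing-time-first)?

SPT (increasing processing time): J4 J3 J1 J2.
J4: 0→3, due 12, lateness -9
J3: 3→8, due 11, lateness -3
J1: 8→14, due 6, lateness 8
J2: 14→23, due 9, lateness 14
Maximum = 14.
LPT (decreasing processing time): J2 J1 J3 J4.
J2: 0→9, due 9, lateness 0
J1: 9→15, due 6, lateness 9
J3: 15→20, due 11, lateness 9
J4: 20→23, due 12, lateness 11
Maximum = 11.
Difference = 14 − 11 = 3.

3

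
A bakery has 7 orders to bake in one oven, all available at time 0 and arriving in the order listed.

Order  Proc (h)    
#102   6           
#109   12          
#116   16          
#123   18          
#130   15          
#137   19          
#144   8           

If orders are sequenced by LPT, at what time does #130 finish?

LPT (decreasing processing time): #137 #123 #116 #130 #109 #144 #102.
#137: 0→19
#123: 19→37
#116: 37→53
#130: 53→68

68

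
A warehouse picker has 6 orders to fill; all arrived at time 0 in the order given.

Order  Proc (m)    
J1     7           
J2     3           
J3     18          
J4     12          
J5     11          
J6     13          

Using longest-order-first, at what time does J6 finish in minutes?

31

LPT (decreasing processing time): J3 J6 J4 J5 J1 J2.
J3: 0→18
J6: 18→31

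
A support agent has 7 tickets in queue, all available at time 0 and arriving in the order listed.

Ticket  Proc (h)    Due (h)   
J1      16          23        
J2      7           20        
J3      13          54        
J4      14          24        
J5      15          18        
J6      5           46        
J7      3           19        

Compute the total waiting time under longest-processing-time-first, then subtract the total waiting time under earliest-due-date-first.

71

LPT (decreasing processing time): J1 J5 J4 J3 J2 J6 J7.
J1: waits 0, runs 0→16
J5: waits 16, runs 16→31
J4: waits 31, runs 31→45
J3: waits 45, runs 45→58
J2: waits 58, runs 58→65
J6: waits 65, runs 65→70
J7: waits 70, runs 70→73
Sum = 0+16+31+45+58+65+70 = 285.
EDD (increasing due date): J5 J7 J2 J1 J4 J6 J3.
J5: waits 0, runs 0→15
J7: waits 15, runs 15→18
J2: waits 18, runs 18→25
J1: waits 25, runs 25→41
J4: waits 41, runs 41→55
J6: waits 55, runs 55→60
J3: waits 60, runs 60→73
Sum = 0+15+18+25+41+55+60 = 214.
Difference = 285 − 214 = 71.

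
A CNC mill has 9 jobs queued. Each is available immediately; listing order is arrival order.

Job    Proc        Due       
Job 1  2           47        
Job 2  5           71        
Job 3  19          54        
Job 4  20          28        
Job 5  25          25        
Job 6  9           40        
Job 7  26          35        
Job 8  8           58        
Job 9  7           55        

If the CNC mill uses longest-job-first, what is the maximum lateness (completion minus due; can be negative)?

LPT (decreasing processing time): Job 7 Job 5 Job 4 Job 3 Job 6 Job 8 Job 9 Job 2 Job 1.
Job 7: 0→26, due 35, lateness -9
Job 5: 26→51, due 25, lateness 26
Job 4: 51→71, due 28, lateness 43
Job 3: 71→90, due 54, lateness 36
Job 6: 90→99, due 40, lateness 59
Job 8: 99→107, due 58, lateness 49
Job 9: 107→114, due 55, lateness 59
Job 2: 114→119, due 71, lateness 48
Job 1: 119→121, due 47, lateness 74
Maximum = 74.

74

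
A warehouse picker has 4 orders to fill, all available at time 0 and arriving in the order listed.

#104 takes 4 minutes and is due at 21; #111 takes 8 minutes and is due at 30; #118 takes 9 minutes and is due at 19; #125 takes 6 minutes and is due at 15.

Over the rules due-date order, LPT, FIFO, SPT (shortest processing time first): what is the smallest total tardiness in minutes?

EDD (increasing due date): #125 #118 #104 #111.
#125: 0→6, due 15, tardiness 0
#118: 6→15, due 19, tardiness 0
#104: 15→19, due 21, tardiness 0
#111: 19→27, due 30, tardiness 0
Sum = 0+0+0+0 = 0.
LPT (decreasing processing time): #118 #111 #125 #104.
#118: 0→9, due 19, tardiness 0
#111: 9→17, due 30, tardiness 0
#125: 17→23, due 15, tardiness 8
#104: 23→27, due 21, tardiness 6
Sum = 0+0+8+6 = 14.
FIFO (arrival order): #104 #111 #118 #125.
#104: 0→4, due 21, tardiness 0
#111: 4→12, due 30, tardiness 0
#118: 12→21, due 19, tardiness 2
#125: 21→27, due 15, tardiness 12
Sum = 0+0+2+12 = 14.
SPT (increasing processing time): #104 #125 #111 #118.
#104: 0→4, due 21, tardiness 0
#125: 4→10, due 15, tardiness 0
#111: 10→18, due 30, tardiness 0
#118: 18→27, due 19, tardiness 8
Sum = 0+0+0+8 = 8.
EDD 0, LPT 14, FIFO 14, SPT 8 → minimum 0.

0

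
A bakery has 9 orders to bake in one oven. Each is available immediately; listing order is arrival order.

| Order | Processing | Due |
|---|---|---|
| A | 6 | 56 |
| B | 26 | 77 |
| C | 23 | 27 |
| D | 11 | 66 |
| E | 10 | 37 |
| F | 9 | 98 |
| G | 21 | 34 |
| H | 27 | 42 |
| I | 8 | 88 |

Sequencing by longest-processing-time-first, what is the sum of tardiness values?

LPT (decreasing processing time): H B C G D E F I A.
H: 0→27, due 42, tardiness 0
B: 27→53, due 77, tardiness 0
C: 53→76, due 27, tardiness 49
G: 76→97, due 34, tardiness 63
D: 97→108, due 66, tardiness 42
E: 108→118, due 37, tardiness 81
F: 118→127, due 98, tardiness 29
I: 127→135, due 88, tardiness 47
A: 135→141, due 56, tardiness 85
Sum = 0+0+49+63+42+81+29+47+85 = 396.

396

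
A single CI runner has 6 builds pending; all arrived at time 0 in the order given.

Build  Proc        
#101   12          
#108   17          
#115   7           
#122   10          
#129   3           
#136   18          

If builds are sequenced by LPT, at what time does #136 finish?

18

LPT (decreasing processing time): #136 #108 #101 #122 #115 #129.
#136: 0→18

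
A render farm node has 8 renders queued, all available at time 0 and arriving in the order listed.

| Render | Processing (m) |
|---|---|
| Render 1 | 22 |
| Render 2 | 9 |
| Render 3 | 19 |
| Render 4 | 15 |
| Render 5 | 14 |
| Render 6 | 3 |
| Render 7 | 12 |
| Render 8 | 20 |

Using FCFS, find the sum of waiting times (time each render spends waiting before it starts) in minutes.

FIFO (arrival order): Render 1 Render 2 Render 3 Render 4 Render 5 Render 6 Render 7 Render 8.
Render 1: waits 0, runs 0→22
Render 2: waits 22, runs 22→31
Render 3: waits 31, runs 31→50
Render 4: waits 50, runs 50→65
Render 5: waits 65, runs 65→79
Render 6: waits 79, runs 79→82
Render 7: waits 82, runs 82→94
Render 8: waits 94, runs 94→114
Sum = 0+22+31+50+65+79+82+94 = 423.

423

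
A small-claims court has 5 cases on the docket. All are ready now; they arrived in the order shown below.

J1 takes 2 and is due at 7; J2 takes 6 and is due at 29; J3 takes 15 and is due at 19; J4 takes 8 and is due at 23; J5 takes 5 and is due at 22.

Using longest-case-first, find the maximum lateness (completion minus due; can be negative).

LPT (decreasing processing time): J3 J4 J2 J5 J1.
J3: 0→15, due 19, lateness -4
J4: 15→23, due 23, lateness 0
J2: 23→29, due 29, lateness 0
J5: 29→34, due 22, lateness 12
J1: 34→36, due 7, lateness 29
Maximum = 29.

29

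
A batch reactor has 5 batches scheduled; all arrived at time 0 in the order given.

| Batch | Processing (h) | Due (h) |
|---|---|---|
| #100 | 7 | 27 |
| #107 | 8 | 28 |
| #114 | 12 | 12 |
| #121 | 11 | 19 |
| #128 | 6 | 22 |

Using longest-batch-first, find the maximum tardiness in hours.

22

LPT (decreasing processing time): #114 #121 #107 #100 #128.
#114: 0→12, due 12, tardiness 0
#121: 12→23, due 19, tardiness 4
#107: 23→31, due 28, tardiness 3
#100: 31→38, due 27, tardiness 11
#128: 38→44, due 22, tardiness 22
Maximum = 22.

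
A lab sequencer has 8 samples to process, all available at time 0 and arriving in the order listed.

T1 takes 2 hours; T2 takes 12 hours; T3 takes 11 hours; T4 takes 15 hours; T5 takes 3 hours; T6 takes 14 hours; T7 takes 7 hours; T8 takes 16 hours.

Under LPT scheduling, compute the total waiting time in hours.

LPT (decreasing processing time): T8 T4 T6 T2 T3 T7 T5 T1.
T8: waits 0, runs 0→16
T4: waits 16, runs 16→31
T6: waits 31, runs 31→45
T2: waits 45, runs 45→57
T3: waits 57, runs 57→68
T7: waits 68, runs 68→75
T5: waits 75, runs 75→78
T1: waits 78, runs 78→80
Sum = 0+16+31+45+57+68+75+78 = 370.

370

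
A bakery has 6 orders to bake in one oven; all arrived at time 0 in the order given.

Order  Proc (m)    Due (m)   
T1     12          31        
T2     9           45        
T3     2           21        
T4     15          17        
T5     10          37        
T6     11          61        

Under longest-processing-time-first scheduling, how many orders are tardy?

LPT (decreasing processing time): T4 T1 T6 T5 T2 T3.
T4: 0→15, due 17, tardiness 0
T1: 15→27, due 31, tardiness 0
T6: 27→38, due 61, tardiness 0
T5: 38→48, due 37, tardiness 11
T2: 48→57, due 45, tardiness 12
T3: 57→59, due 21, tardiness 38
Late orders: 3.

3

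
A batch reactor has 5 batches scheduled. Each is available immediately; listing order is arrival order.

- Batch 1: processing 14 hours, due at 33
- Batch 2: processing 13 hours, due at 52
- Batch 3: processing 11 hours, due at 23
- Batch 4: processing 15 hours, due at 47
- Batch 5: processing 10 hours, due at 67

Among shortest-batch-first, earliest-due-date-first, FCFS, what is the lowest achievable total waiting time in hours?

113

SPT (increasing processing time): Batch 5 Batch 3 Batch 2 Batch 1 Batch 4.
Batch 5: waits 0, runs 0→10
Batch 3: waits 10, runs 10→21
Batch 2: waits 21, runs 21→34
Batch 1: waits 34, runs 34→48
Batch 4: waits 48, runs 48→63
Sum = 0+10+21+34+48 = 113.
EDD (increasing due date): Batch 3 Batch 1 Batch 4 Batch 2 Batch 5.
Batch 3: waits 0, runs 0→11
Batch 1: waits 11, runs 11→25
Batch 4: waits 25, runs 25→40
Batch 2: waits 40, runs 40→53
Batch 5: waits 53, runs 53→63
Sum = 0+11+25+40+53 = 129.
FIFO (arrival order): Batch 1 Batch 2 Batch 3 Batch 4 Batch 5.
Batch 1: waits 0, runs 0→14
Batch 2: waits 14, runs 14→27
Batch 3: waits 27, runs 27→38
Batch 4: waits 38, runs 38→53
Batch 5: waits 53, runs 53→63
Sum = 0+14+27+38+53 = 132.
SPT 113, EDD 129, FIFO 132 → minimum 113.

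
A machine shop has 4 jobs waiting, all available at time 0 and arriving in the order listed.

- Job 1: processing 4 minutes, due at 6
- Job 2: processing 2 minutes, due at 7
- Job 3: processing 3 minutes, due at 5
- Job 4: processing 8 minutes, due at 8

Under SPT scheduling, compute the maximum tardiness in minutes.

9

SPT (increasing processing time): Job 2 Job 3 Job 1 Job 4.
Job 2: 0→2, due 7, tardiness 0
Job 3: 2→5, due 5, tardiness 0
Job 1: 5→9, due 6, tardiness 3
Job 4: 9→17, due 8, tardiness 9
Maximum = 9.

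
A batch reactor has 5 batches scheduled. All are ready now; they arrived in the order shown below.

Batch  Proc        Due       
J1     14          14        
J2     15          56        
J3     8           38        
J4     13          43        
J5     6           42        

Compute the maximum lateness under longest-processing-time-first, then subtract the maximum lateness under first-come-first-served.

LPT (decreasing processing time): J2 J1 J4 J3 J5.
J2: 0→15, due 56, lateness -41
J1: 15→29, due 14, lateness 15
J4: 29→42, due 43, lateness -1
J3: 42→50, due 38, lateness 12
J5: 50→56, due 42, lateness 14
Maximum = 15.
FIFO (arrival order): J1 J2 J3 J4 J5.
J1: 0→14, due 14, lateness 0
J2: 14→29, due 56, lateness -27
J3: 29→37, due 38, lateness -1
J4: 37→50, due 43, lateness 7
J5: 50→56, due 42, lateness 14
Maximum = 14.
Difference = 15 − 14 = 1.

1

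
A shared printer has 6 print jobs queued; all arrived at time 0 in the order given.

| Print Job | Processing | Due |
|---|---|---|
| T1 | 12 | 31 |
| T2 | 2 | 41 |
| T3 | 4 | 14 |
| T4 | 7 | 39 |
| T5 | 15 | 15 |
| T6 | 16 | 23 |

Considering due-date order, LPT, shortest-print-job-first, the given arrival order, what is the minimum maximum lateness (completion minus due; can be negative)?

EDD (increasing due date): T3 T5 T6 T1 T4 T2.
T3: 0→4, due 14, lateness -10
T5: 4→19, due 15, lateness 4
T6: 19→35, due 23, lateness 12
T1: 35→47, due 31, lateness 16
T4: 47→54, due 39, lateness 15
T2: 54→56, due 41, lateness 15
Maximum = 16.
LPT (decreasing processing time): T6 T5 T1 T4 T3 T2.
T6: 0→16, due 23, lateness -7
T5: 16→31, due 15, lateness 16
T1: 31→43, due 31, lateness 12
T4: 43→50, due 39, lateness 11
T3: 50→54, due 14, lateness 40
T2: 54→56, due 41, lateness 15
Maximum = 40.
SPT (increasing processing time): T2 T3 T4 T1 T5 T6.
T2: 0→2, due 41, lateness -39
T3: 2→6, due 14, lateness -8
T4: 6→13, due 39, lateness -26
T1: 13→25, due 31, lateness -6
T5: 25→40, due 15, lateness 25
T6: 40→56, due 23, lateness 33
Maximum = 33.
FIFO (arrival order): T1 T2 T3 T4 T5 T6.
T1: 0→12, due 31, lateness -19
T2: 12→14, due 41, lateness -27
T3: 14→18, due 14, lateness 4
T4: 18→25, due 39, lateness -14
T5: 25→40, due 15, lateness 25
T6: 40→56, due 23, lateness 33
Maximum = 33.
EDD 16, LPT 40, SPT 33, FIFO 33 → minimum 16.

16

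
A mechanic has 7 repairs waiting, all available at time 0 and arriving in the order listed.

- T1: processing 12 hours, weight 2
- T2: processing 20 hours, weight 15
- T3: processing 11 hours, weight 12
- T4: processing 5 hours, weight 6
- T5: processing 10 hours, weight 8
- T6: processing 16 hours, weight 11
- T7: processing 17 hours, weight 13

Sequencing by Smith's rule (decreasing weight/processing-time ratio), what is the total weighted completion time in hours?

2985

WSPT (decreasing weight/processing-time ratio): T4 T3 T5 T7 T2 T6 T1.
T4: finishes 5, weight 6, w·C = 30
T3: finishes 16, weight 12, w·C = 192
T5: finishes 26, weight 8, w·C = 208
T7: finishes 43, weight 13, w·C = 559
T2: finishes 63, weight 15, w·C = 945
T6: finishes 79, weight 11, w·C = 869
T1: finishes 91, weight 2, w·C = 182
Sum = 30+192+208+559+945+869+182 = 2985.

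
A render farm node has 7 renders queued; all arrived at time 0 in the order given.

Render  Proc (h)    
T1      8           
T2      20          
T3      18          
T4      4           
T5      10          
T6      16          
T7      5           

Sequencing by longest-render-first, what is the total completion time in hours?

LPT (decreasing processing time): T2 T3 T6 T5 T1 T7 T4.
T2: 0→20
T3: 20→38
T6: 38→54
T5: 54→64
T1: 64→72
T7: 72→77
T4: 77→81
Sum = 20+38+54+64+72+77+81 = 406.

406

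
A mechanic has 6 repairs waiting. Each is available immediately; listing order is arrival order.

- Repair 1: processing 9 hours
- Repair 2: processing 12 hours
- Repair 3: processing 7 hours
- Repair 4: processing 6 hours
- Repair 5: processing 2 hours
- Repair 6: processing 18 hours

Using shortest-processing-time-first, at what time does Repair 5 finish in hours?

SPT (increasing processing time): Repair 5 Repair 4 Repair 3 Repair 1 Repair 2 Repair 6.
Repair 5: 0→2

2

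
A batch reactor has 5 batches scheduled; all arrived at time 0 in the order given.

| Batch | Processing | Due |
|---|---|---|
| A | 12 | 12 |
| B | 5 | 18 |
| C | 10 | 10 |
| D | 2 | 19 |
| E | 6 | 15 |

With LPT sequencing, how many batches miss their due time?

LPT (decreasing processing time): A C E B D.
A: 0→12, due 12, tardiness 0
C: 12→22, due 10, tardiness 12
E: 22→28, due 15, tardiness 13
B: 28→33, due 18, tardiness 15
D: 33→35, due 19, tardiness 16
Late batches: 4.

4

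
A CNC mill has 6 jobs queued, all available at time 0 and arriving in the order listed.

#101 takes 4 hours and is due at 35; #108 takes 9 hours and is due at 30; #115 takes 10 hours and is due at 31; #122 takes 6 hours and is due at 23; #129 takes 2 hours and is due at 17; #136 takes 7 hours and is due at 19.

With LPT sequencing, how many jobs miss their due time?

4

LPT (decreasing processing time): #115 #108 #136 #122 #101 #129.
#115: 0→10, due 31, tardiness 0
#108: 10→19, due 30, tardiness 0
#136: 19→26, due 19, tardiness 7
#122: 26→32, due 23, tardiness 9
#101: 32→36, due 35, tardiness 1
#129: 36→38, due 17, tardiness 21
Late jobs: 4.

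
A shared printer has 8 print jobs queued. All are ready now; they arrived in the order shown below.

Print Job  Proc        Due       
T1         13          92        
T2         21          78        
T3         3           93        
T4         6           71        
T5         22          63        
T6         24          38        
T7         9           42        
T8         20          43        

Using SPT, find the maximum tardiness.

SPT (increasing processing time): T3 T4 T7 T1 T8 T2 T5 T6.
T3: 0→3, due 93, tardiness 0
T4: 3→9, due 71, tardiness 0
T7: 9→18, due 42, tardiness 0
T1: 18→31, due 92, tardiness 0
T8: 31→51, due 43, tardiness 8
T2: 51→72, due 78, tardiness 0
T5: 72→94, due 63, tardiness 31
T6: 94→118, due 38, tardiness 80
Maximum = 80.

80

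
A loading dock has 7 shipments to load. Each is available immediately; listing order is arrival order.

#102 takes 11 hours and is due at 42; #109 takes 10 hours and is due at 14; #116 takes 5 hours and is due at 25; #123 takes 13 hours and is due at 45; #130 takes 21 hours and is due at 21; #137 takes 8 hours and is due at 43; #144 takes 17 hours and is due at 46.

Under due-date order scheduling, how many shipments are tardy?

6

EDD (increasing due date): #109 #130 #116 #102 #137 #123 #144.
#109: 0→10, due 14, tardiness 0
#130: 10→31, due 21, tardiness 10
#116: 31→36, due 25, tardiness 11
#102: 36→47, due 42, tardiness 5
#137: 47→55, due 43, tardiness 12
#123: 55→68, due 45, tardiness 23
#144: 68→85, due 46, tardiness 39
Late shipments: 6.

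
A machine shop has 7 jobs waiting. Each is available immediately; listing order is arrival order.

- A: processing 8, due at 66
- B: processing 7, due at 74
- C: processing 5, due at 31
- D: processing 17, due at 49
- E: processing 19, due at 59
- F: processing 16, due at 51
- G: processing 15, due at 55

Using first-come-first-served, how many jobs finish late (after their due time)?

2

FIFO (arrival order): A B C D E F G.
A: 0→8, due 66, tardiness 0
B: 8→15, due 74, tardiness 0
C: 15→20, due 31, tardiness 0
D: 20→37, due 49, tardiness 0
E: 37→56, due 59, tardiness 0
F: 56→72, due 51, tardiness 21
G: 72→87, due 55, tardiness 32
Late jobs: 2.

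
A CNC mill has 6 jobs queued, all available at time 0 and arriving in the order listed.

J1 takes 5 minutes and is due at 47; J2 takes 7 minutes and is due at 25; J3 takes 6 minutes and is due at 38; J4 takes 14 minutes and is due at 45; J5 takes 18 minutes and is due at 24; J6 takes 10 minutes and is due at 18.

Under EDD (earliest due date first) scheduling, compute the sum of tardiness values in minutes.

EDD (increasing due date): J6 J5 J2 J3 J4 J1.
J6: 0→10, due 18, tardiness 0
J5: 10→28, due 24, tardiness 4
J2: 28→35, due 25, tardiness 10
J3: 35→41, due 38, tardiness 3
J4: 41→55, due 45, tardiness 10
J1: 55→60, due 47, tardiness 13
Sum = 0+4+10+3+10+13 = 40.

40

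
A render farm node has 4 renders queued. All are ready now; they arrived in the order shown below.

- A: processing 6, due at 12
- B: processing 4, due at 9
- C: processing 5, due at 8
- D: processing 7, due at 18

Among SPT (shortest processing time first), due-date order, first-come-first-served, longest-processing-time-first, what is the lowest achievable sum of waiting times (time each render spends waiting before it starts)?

SPT (increasing processing time): B C A D.
B: waits 0, runs 0→4
C: waits 4, runs 4→9
A: waits 9, runs 9→15
D: waits 15, runs 15→22
Sum = 0+4+9+15 = 28.
EDD (increasing due date): C B A D.
C: waits 0, runs 0→5
B: waits 5, runs 5→9
A: waits 9, runs 9→15
D: waits 15, runs 15→22
Sum = 0+5+9+15 = 29.
FIFO (arrival order): A B C D.
A: waits 0, runs 0→6
B: waits 6, runs 6→10
C: waits 10, runs 10→15
D: waits 15, runs 15→22
Sum = 0+6+10+15 = 31.
LPT (decreasing processing time): D A C B.
D: waits 0, runs 0→7
A: waits 7, runs 7→13
C: waits 13, runs 13→18
B: waits 18, runs 18→22
Sum = 0+7+13+18 = 38.
SPT 28, EDD 29, FIFO 31, LPT 38 → minimum 28.

28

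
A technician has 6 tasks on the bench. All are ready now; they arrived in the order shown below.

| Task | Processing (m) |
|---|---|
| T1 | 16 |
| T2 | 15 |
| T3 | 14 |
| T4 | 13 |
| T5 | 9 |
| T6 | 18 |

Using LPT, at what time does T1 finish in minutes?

LPT (decreasing processing time): T6 T1 T2 T3 T4 T5.
T6: 0→18
T1: 18→34

34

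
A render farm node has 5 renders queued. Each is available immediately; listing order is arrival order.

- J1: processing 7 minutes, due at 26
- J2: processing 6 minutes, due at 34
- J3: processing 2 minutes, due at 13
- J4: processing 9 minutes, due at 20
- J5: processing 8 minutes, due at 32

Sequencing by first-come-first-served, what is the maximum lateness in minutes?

4

FIFO (arrival order): J1 J2 J3 J4 J5.
J1: 0→7, due 26, lateness -19
J2: 7→13, due 34, lateness -21
J3: 13→15, due 13, lateness 2
J4: 15→24, due 20, lateness 4
J5: 24→32, due 32, lateness 0
Maximum = 4.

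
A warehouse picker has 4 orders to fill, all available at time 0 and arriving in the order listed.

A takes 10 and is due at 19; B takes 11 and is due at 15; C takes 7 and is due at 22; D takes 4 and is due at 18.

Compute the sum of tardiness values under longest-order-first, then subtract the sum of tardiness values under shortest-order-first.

3

LPT (decreasing processing time): B A C D.
B: 0→11, due 15, tardiness 0
A: 11→21, due 19, tardiness 2
C: 21→28, due 22, tardiness 6
D: 28→32, due 18, tardiness 14
Sum = 0+2+6+14 = 22.
SPT (increasing processing time): D C A B.
D: 0→4, due 18, tardiness 0
C: 4→11, due 22, tardiness 0
A: 11→21, due 19, tardiness 2
B: 21→32, due 15, tardiness 17
Sum = 0+0+2+17 = 19.
Difference = 22 − 19 = 3.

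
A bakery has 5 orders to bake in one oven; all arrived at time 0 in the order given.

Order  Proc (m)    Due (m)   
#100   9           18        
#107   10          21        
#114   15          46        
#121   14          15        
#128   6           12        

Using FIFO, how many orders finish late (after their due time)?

FIFO (arrival order): #100 #107 #114 #121 #128.
#100: 0→9, due 18, tardiness 0
#107: 9→19, due 21, tardiness 0
#114: 19→34, due 46, tardiness 0
#121: 34→48, due 15, tardiness 33
#128: 48→54, due 12, tardiness 42
Late orders: 2.

2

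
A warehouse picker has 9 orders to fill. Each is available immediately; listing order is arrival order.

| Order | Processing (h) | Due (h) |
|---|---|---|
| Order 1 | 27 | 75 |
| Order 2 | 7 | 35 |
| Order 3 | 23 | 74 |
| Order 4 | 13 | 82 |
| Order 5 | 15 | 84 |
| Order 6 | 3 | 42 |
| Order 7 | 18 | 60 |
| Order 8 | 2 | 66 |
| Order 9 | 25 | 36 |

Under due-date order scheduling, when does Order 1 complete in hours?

105

EDD (increasing due date): Order 2 Order 9 Order 6 Order 7 Order 8 Order 3 Order 1 Order 4 Order 5.
Order 2: 0→7
Order 9: 7→32
Order 6: 32→35
Order 7: 35→53
Order 8: 53→55
Order 3: 55→78
Order 1: 78→105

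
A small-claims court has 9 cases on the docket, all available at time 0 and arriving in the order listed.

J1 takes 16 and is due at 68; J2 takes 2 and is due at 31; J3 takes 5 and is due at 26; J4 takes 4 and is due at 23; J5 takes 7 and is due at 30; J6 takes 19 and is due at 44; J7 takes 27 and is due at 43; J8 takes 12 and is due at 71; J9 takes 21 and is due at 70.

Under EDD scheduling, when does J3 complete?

EDD (increasing due date): J4 J3 J5 J2 J7 J6 J1 J9 J8.
J4: 0→4
J3: 4→9

9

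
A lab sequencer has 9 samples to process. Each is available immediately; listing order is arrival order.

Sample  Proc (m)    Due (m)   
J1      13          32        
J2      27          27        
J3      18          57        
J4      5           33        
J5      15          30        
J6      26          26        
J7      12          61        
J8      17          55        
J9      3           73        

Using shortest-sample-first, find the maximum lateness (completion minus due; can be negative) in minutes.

109

SPT (increasing processing time): J9 J4 J7 J1 J5 J8 J3 J6 J2.
J9: 0→3, due 73, lateness -70
J4: 3→8, due 33, lateness -25
J7: 8→20, due 61, lateness -41
J1: 20→33, due 32, lateness 1
J5: 33→48, due 30, lateness 18
J8: 48→65, due 55, lateness 10
J3: 65→83, due 57, lateness 26
J6: 83→109, due 26, lateness 83
J2: 109→136, due 27, lateness 109
Maximum = 109.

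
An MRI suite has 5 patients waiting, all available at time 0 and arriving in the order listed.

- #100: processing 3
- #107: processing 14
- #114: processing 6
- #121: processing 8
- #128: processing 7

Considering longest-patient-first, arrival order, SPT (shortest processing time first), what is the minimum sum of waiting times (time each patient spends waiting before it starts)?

LPT (decreasing processing time): #107 #121 #128 #114 #100.
#107: waits 0, runs 0→14
#121: waits 14, runs 14→22
#128: waits 22, runs 22→29
#114: waits 29, runs 29→35
#100: waits 35, runs 35→38
Sum = 0+14+22+29+35 = 100.
FIFO (arrival order): #100 #107 #114 #121 #128.
#100: waits 0, runs 0→3
#107: waits 3, runs 3→17
#114: waits 17, runs 17→23
#121: waits 23, runs 23→31
#128: waits 31, runs 31→38
Sum = 0+3+17+23+31 = 74.
SPT (increasing processing time): #100 #114 #128 #121 #107.
#100: waits 0, runs 0→3
#114: waits 3, runs 3→9
#128: waits 9, runs 9→16
#121: waits 16, runs 16→24
#107: waits 24, runs 24→38
Sum = 0+3+9+16+24 = 52.
LPT 100, FIFO 74, SPT 52 → minimum 52.

52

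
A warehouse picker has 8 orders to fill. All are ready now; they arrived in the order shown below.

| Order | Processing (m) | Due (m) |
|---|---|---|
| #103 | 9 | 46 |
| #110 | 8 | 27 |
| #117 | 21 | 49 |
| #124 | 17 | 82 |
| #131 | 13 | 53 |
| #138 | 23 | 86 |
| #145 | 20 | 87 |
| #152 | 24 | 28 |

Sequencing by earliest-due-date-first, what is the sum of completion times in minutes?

EDD (increasing due date): #110 #152 #103 #117 #131 #124 #138 #145.
#110: 0→8
#152: 8→32
#103: 32→41
#117: 41→62
#131: 62→75
#124: 75→92
#138: 92→115
#145: 115→135
Sum = 8+32+41+62+75+92+115+135 = 560.

560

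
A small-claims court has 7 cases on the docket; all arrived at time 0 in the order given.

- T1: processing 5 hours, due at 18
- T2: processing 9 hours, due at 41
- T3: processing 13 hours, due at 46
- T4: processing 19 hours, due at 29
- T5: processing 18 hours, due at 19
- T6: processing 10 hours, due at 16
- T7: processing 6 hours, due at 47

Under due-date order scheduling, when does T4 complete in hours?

EDD (increasing due date): T6 T1 T5 T4 T2 T3 T7.
T6: 0→10
T1: 10→15
T5: 15→33
T4: 33→52

52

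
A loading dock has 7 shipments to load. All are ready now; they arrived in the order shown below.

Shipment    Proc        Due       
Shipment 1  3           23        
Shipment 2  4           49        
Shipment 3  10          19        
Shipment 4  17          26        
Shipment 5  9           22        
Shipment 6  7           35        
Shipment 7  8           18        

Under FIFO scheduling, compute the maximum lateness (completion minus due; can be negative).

FIFO (arrival order): Shipment 1 Shipment 2 Shipment 3 Shipment 4 Shipment 5 Shipment 6 Shipment 7.
Shipment 1: 0→3, due 23, lateness -20
Shipment 2: 3→7, due 49, lateness -42
Shipment 3: 7→17, due 19, lateness -2
Shipment 4: 17→34, due 26, lateness 8
Shipment 5: 34→43, due 22, lateness 21
Shipment 6: 43→50, due 35, lateness 15
Shipment 7: 50→58, due 18, lateness 40
Maximum = 40.

40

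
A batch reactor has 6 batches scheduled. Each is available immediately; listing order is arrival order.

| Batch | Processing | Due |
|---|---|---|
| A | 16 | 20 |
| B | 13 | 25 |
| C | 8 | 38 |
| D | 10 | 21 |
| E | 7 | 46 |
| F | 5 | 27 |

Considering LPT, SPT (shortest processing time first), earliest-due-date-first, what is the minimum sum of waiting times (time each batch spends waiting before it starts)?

LPT (decreasing processing time): A B D C E F.
A: waits 0, runs 0→16
B: waits 16, runs 16→29
D: waits 29, runs 29→39
C: waits 39, runs 39→47
E: waits 47, runs 47→54
F: waits 54, runs 54→59
Sum = 0+16+29+39+47+54 = 185.
SPT (increasing processing time): F E C D B A.
F: waits 0, runs 0→5
E: waits 5, runs 5→12
C: waits 12, runs 12→20
D: waits 20, runs 20→30
B: waits 30, runs 30→43
A: waits 43, runs 43→59
Sum = 0+5+12+20+30+43 = 110.
EDD (increasing due date): A D B F C E.
A: waits 0, runs 0→16
D: waits 16, runs 16→26
B: waits 26, runs 26→39
F: waits 39, runs 39→44
C: waits 44, runs 44→52
E: waits 52, runs 52→59
Sum = 0+16+26+39+44+52 = 177.
LPT 185, SPT 110, EDD 177 → minimum 110.

110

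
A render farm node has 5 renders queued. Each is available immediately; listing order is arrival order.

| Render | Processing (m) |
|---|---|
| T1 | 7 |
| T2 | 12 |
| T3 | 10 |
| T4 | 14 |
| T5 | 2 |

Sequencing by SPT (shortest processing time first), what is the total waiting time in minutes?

61

SPT (increasing processing time): T5 T1 T3 T2 T4.
T5: waits 0, runs 0→2
T1: waits 2, runs 2→9
T3: waits 9, runs 9→19
T2: waits 19, runs 19→31
T4: waits 31, runs 31→45
Sum = 0+2+9+19+31 = 61.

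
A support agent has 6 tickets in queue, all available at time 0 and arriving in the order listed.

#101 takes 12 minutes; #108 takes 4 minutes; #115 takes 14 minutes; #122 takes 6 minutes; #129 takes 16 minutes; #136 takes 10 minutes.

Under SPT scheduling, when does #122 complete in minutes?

10

SPT (increasing processing time): #108 #122 #136 #101 #115 #129.
#108: 0→4
#122: 4→10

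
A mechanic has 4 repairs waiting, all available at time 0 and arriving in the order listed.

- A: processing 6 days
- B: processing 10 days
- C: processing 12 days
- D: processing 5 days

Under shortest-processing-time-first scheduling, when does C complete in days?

33

SPT (increasing processing time): D A B C.
D: 0→5
A: 5→11
B: 11→21
C: 21→33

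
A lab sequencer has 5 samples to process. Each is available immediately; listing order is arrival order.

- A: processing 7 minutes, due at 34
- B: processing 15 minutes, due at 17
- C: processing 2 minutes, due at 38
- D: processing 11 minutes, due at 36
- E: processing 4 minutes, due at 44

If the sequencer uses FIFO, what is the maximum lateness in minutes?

FIFO (arrival order): A B C D E.
A: 0→7, due 34, lateness -27
B: 7→22, due 17, lateness 5
C: 22→24, due 38, lateness -14
D: 24→35, due 36, lateness -1
E: 35→39, due 44, lateness -5
Maximum = 5.

5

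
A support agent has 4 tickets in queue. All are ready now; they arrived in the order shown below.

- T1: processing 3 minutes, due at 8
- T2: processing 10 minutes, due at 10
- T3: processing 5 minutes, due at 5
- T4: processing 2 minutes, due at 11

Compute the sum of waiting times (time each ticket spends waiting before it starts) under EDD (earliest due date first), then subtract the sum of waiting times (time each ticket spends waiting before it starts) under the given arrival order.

EDD (increasing due date): T3 T1 T2 T4.
T3: waits 0, runs 0→5
T1: waits 5, runs 5→8
T2: waits 8, runs 8→18
T4: waits 18, runs 18→20
Sum = 0+5+8+18 = 31.
FIFO (arrival order): T1 T2 T3 T4.
T1: waits 0, runs 0→3
T2: waits 3, runs 3→13
T3: waits 13, runs 13→18
T4: waits 18, runs 18→20
Sum = 0+3+13+18 = 34.
Difference = 31 − 34 = -3.

-3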